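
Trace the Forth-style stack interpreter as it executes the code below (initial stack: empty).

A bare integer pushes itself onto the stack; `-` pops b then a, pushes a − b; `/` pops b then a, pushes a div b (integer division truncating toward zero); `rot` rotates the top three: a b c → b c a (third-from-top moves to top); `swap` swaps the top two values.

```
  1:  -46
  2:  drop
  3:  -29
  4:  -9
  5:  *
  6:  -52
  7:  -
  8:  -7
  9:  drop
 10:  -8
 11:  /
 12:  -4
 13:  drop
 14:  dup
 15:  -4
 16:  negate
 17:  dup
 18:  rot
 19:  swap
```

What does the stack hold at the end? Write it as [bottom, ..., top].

[-39, 4, -39, 4]

-46    → [-46]
drop   → []
-29    → [-29]
-9     → [-29, -9]
*      → [261]
-52    → [261, -52]
-      → [313]
-7     → [313, -7]
drop   → [313]
-8     → [313, -8]
/      → [-39]
-4     → [-39, -4]
drop   → [-39]
dup    → [-39, -39]
-4     → [-39, -39, -4]
negate → [-39, -39, 4]
dup    → [-39, -39, 4, 4]
rot    → [-39, 4, 4, -39]
swap   → [-39, 4, -39, 4]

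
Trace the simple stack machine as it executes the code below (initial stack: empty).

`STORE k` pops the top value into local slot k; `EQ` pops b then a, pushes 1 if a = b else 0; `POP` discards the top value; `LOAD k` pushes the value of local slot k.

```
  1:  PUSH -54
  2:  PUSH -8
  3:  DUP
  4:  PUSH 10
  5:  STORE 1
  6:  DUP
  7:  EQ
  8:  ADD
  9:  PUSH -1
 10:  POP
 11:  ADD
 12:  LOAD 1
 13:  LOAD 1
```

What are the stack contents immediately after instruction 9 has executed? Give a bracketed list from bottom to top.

PUSH -54 -> -54
PUSH -8  -> -54 -8
DUP      -> -54 -8 -8
PUSH 10  -> -54 -8 -8 10
STORE 1  -> -54 -8 -8
DUP      -> -54 -8 -8 -8
EQ       -> -54 -8 1
ADD      -> -54 -7
PUSH -1  -> -54 -7 -1

[-54, -7, -1]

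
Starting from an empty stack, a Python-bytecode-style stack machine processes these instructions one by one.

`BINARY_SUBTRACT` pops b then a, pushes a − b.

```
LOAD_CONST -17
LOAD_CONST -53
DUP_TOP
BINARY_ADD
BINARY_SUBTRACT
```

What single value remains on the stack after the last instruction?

89

LOAD_CONST -17   -17
LOAD_CONST -53   -17 -53
DUP_TOP          -17 -53 -53
BINARY_ADD       -17 -106
BINARY_SUBTRACT  89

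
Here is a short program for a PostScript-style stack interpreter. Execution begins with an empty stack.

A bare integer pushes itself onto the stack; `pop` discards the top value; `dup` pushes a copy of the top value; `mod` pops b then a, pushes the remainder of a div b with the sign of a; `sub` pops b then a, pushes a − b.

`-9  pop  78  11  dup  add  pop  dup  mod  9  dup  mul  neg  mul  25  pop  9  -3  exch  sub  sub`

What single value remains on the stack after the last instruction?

12

-9   → -9
pop  → (empty)
78   → 78
11   → 78 11
dup  → 78 11 11
add  → 78 22
pop  → 78
dup  → 78 78
mod  → 0
9    → 0 9
dup  → 0 9 9
mul  → 0 81
neg  → 0 -81
mul  → 0
25   → 0 25
pop  → 0
9    → 0 9
-3   → 0 9 -3
exch → 0 -3 9
sub  → 0 -12
sub  → 12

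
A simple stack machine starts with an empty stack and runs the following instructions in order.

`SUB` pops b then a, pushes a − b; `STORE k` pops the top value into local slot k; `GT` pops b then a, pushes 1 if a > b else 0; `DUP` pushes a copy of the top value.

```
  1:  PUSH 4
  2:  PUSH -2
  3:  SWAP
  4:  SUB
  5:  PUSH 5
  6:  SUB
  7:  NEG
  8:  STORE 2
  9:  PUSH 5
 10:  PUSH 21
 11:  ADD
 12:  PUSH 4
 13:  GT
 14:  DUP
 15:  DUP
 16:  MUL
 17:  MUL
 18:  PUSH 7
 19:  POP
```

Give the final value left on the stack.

1

PUSH 4   [4]
PUSH -2  [4, -2]
SWAP     [-2, 4]
SUB      [-6]
PUSH 5   [-6, 5]
SUB      [-11]
NEG      [11]
STORE 2  []
PUSH 5   [5]
PUSH 21  [5, 21]
ADD      [26]
PUSH 4   [26, 4]
GT       [1]
DUP      [1, 1]
DUP      [1, 1, 1]
MUL      [1, 1]
MUL      [1]
PUSH 7   [1, 7]
POP      [1]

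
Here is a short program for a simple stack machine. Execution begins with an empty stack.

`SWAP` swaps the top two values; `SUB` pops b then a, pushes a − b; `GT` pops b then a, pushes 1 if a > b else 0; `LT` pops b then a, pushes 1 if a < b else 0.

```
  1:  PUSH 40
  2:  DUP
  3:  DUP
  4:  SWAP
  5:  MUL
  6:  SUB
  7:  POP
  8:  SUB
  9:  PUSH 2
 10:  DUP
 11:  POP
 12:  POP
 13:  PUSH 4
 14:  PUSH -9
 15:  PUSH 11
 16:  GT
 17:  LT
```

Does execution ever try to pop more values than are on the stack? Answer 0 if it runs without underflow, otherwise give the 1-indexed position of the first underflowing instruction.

8

PUSH 40 : [40]
DUP     : [40, 40]
DUP     : [40, 40, 40]
SWAP    : [40, 40, 40]
MUL     : [40, 1600]
SUB     : [-1560]
POP     : []
SUB  — needs 2 operands, stack has 0 → underflow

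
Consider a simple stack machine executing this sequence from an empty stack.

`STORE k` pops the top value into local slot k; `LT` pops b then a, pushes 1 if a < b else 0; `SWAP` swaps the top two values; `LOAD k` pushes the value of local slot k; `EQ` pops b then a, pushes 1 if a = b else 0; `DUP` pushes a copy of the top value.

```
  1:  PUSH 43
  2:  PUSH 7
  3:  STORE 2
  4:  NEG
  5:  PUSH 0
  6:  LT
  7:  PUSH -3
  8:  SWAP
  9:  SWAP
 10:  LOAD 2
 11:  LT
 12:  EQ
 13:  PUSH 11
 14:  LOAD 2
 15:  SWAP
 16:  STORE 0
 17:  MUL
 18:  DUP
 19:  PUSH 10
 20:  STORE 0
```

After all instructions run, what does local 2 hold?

7

PUSH 43 : 43
PUSH 7  : 43 7
STORE 2 : 43
NEG     : -43
PUSH 0  : -43 0
LT      : 1
PUSH -3 : 1 -3
SWAP    : -3 1
SWAP    : 1 -3
LOAD 2  : 1 -3 7
LT      : 1 1
EQ      : 1
PUSH 11 : 1 11
LOAD 2  : 1 11 7
SWAP    : 1 7 11
STORE 0 : 1 7
MUL     : 7
DUP     : 7 7
PUSH 10 : 7 7 10
STORE 0 : 7 7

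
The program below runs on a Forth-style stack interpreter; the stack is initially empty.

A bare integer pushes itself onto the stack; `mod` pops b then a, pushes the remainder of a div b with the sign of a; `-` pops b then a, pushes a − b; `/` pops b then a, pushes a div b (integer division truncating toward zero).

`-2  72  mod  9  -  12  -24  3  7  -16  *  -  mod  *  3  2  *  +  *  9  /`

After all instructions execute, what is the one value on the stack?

-2  → [-2]
72  → [-2, 72]
mod → [-2]
9   → [-2, 9]
-   → [-11]
12  → [-11, 12]
-24 → [-11, 12, -24]
3   → [-11, 12, -24, 3]
7   → [-11, 12, -24, 3, 7]
-16 → [-11, 12, -24, 3, 7, -16]
*   → [-11, 12, -24, 3, -112]
-   → [-11, 12, -24, 115]
mod → [-11, 12, -24]
*   → [-11, -288]
3   → [-11, -288, 3]
2   → [-11, -288, 3, 2]
*   → [-11, -288, 6]
+   → [-11, -282]
*   → [3102]
9   → [3102, 9]
/   → [344]

344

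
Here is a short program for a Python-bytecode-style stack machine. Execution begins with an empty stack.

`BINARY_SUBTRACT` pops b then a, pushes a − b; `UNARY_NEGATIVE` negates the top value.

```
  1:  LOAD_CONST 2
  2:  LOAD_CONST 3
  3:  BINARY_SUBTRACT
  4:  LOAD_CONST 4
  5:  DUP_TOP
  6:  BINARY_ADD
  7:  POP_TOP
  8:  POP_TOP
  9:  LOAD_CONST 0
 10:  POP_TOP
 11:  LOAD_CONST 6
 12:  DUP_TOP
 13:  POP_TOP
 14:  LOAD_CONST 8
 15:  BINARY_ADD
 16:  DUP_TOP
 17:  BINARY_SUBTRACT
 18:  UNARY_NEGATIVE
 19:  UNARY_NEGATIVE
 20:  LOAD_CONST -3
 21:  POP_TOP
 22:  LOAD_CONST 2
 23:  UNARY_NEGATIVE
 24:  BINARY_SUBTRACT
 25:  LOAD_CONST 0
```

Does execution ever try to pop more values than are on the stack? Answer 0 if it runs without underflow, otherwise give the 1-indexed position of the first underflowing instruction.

LOAD_CONST 2    -> 2
LOAD_CONST 3    -> 2 3
BINARY_SUBTRACT -> -1
LOAD_CONST 4    -> -1 4
DUP_TOP         -> -1 4 4
BINARY_ADD      -> -1 8
POP_TOP         -> -1
POP_TOP         -> (empty)
LOAD_CONST 0    -> 0
POP_TOP         -> (empty)
LOAD_CONST 6    -> 6
DUP_TOP         -> 6 6
POP_TOP         -> 6
LOAD_CONST 8    -> 6 8
BINARY_ADD      -> 14
DUP_TOP         -> 14 14
BINARY_SUBTRACT -> 0
UNARY_NEGATIVE  -> 0
UNARY_NEGATIVE  -> 0
LOAD_CONST -3   -> 0 -3
POP_TOP         -> 0
LOAD_CONST 2    -> 0 2
UNARY_NEGATIVE  -> 0 -2
BINARY_SUBTRACT -> 2
LOAD_CONST 0    -> 2 0

0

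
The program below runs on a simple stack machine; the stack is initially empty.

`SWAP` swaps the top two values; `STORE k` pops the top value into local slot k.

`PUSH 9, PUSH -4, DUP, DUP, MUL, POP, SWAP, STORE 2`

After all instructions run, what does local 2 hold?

PUSH 9   9
PUSH -4  9 -4
DUP      9 -4 -4
DUP      9 -4 -4 -4
MUL      9 -4 16
POP      9 -4
SWAP     -4 9
STORE 2  -4

9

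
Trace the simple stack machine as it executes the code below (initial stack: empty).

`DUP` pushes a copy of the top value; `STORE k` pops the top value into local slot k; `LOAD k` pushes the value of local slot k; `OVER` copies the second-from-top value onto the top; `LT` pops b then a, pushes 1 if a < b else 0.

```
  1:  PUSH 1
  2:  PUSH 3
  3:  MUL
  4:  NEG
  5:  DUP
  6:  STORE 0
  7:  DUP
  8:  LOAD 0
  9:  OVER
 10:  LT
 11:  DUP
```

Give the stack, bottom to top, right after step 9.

PUSH 1  -> [1]
PUSH 3  -> [1, 3]
MUL     -> [3]
NEG     -> [-3]
DUP     -> [-3, -3]
STORE 0 -> [-3]
DUP     -> [-3, -3]
LOAD 0  -> [-3, -3, -3]
OVER    -> [-3, -3, -3, -3]

[-3, -3, -3, -3]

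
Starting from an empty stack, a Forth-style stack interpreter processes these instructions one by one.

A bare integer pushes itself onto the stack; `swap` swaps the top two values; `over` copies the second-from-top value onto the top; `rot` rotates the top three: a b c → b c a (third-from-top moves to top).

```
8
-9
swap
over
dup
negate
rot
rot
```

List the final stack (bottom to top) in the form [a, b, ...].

8      → [8]
-9     → [8, -9]
swap   → [-9, 8]
over   → [-9, 8, -9]
dup    → [-9, 8, -9, -9]
negate → [-9, 8, -9, 9]
rot    → [-9, -9, 9, 8]
rot    → [-9, 9, 8, -9]

[-9, 9, 8, -9]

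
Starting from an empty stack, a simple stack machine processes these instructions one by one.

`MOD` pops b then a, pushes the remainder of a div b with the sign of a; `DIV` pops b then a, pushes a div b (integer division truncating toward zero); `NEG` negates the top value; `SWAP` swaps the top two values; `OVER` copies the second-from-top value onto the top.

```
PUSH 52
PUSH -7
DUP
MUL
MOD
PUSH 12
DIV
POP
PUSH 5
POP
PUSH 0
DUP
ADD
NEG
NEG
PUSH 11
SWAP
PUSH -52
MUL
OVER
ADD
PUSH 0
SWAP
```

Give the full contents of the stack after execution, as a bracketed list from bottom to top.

[11, 0, 11]

PUSH 52   52
PUSH -7   52 -7
DUP       52 -7 -7
MUL       52 49
MOD       3
PUSH 12   3 12
DIV       0
POP       (empty)
PUSH 5    5
POP       (empty)
PUSH 0    0
DUP       0 0
ADD       0
NEG       0
NEG       0
PUSH 11   0 11
SWAP      11 0
PUSH -52  11 0 -52
MUL       11 0
OVER      11 0 11
ADD       11 11
PUSH 0    11 11 0
SWAP      11 0 11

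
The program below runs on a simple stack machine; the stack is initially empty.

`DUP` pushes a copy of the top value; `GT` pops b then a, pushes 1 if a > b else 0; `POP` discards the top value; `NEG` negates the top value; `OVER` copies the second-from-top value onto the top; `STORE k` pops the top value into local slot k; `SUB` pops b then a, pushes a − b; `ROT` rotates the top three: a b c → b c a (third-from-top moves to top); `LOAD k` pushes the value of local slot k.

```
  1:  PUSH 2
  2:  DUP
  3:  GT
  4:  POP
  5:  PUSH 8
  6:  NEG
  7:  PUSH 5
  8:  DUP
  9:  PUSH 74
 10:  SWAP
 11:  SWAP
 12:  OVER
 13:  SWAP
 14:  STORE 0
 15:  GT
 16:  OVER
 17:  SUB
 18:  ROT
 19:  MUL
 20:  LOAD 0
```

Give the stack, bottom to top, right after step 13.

[-8, 5, 5, 5, 74]

PUSH 2  : 2
DUP     : 2 2
GT      : 0
POP     : (empty)
PUSH 8  : 8
NEG     : -8
PUSH 5  : -8 5
DUP     : -8 5 5
PUSH 74 : -8 5 5 74
SWAP    : -8 5 74 5
SWAP    : -8 5 5 74
OVER    : -8 5 5 74 5
SWAP    : -8 5 5 5 74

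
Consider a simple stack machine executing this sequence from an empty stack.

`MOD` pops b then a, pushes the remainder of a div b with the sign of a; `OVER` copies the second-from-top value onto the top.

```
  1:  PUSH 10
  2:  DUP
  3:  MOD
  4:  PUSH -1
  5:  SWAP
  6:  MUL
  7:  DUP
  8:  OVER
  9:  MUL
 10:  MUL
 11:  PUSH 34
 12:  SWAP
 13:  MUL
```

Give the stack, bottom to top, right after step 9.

PUSH 10  [10]
DUP      [10, 10]
MOD      [0]
PUSH -1  [0, -1]
SWAP     [-1, 0]
MUL      [0]
DUP      [0, 0]
OVER     [0, 0, 0]
MUL      [0, 0]

[0, 0]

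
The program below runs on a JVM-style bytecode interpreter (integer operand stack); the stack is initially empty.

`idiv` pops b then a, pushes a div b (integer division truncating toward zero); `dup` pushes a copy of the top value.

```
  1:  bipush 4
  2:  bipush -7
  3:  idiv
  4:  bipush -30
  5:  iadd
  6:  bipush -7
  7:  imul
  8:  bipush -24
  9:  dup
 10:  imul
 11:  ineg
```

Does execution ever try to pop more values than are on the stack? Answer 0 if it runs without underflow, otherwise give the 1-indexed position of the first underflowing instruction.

0

bipush 4    4
bipush -7   4 -7
idiv        0
bipush -30  0 -30
iadd        -30
bipush -7   -30 -7
imul        210
bipush -24  210 -24
dup         210 -24 -24
imul        210 576
ineg        210 -576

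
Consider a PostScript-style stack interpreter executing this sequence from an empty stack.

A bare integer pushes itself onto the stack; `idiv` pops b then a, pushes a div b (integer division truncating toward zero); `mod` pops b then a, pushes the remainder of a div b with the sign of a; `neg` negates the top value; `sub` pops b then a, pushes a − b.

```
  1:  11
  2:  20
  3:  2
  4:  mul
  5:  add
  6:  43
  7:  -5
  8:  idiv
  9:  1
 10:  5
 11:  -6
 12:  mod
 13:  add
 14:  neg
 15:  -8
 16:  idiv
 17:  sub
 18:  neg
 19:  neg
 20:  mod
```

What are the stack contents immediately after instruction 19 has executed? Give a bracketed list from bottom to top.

[51, -8]

11   → [11]
20   → [11, 20]
2    → [11, 20, 2]
mul  → [11, 40]
add  → [51]
43   → [51, 43]
-5   → [51, 43, -5]
idiv → [51, -8]
1    → [51, -8, 1]
5    → [51, -8, 1, 5]
-6   → [51, -8, 1, 5, -6]
mod  → [51, -8, 1, 5]
add  → [51, -8, 6]
neg  → [51, -8, -6]
-8   → [51, -8, -6, -8]
idiv → [51, -8, 0]
sub  → [51, -8]
neg  → [51, 8]
neg  → [51, -8]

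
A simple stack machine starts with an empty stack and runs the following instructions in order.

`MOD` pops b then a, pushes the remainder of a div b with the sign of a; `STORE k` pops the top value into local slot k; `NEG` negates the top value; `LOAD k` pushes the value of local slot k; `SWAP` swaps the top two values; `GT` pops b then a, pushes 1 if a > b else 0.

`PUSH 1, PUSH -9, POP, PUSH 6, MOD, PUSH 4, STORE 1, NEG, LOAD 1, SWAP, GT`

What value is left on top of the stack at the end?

PUSH 1  -> 1
PUSH -9 -> 1 -9
POP     -> 1
PUSH 6  -> 1 6
MOD     -> 1
PUSH 4  -> 1 4
STORE 1 -> 1
NEG     -> -1
LOAD 1  -> -1 4
SWAP    -> 4 -1
GT      -> 1

1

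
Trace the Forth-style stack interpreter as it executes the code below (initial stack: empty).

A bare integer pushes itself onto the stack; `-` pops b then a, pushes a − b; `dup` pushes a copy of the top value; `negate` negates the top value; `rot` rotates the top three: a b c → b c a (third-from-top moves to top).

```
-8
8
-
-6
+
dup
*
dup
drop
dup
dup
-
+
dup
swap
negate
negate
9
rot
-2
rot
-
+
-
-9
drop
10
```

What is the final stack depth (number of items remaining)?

2

-8      -8
8       -8 8
-       -16
-6      -16 -6
+       -22
dup     -22 -22
*       484
dup     484 484
drop    484
dup     484 484
dup     484 484 484
-       484 0
+       484
dup     484 484
swap    484 484
negate  484 -484
negate  484 484
9       484 484 9
rot     484 9 484
-2      484 9 484 -2
rot     484 484 -2 9
-       484 484 -11
+       484 473
-       11
-9      11 -9
drop    11
10      11 10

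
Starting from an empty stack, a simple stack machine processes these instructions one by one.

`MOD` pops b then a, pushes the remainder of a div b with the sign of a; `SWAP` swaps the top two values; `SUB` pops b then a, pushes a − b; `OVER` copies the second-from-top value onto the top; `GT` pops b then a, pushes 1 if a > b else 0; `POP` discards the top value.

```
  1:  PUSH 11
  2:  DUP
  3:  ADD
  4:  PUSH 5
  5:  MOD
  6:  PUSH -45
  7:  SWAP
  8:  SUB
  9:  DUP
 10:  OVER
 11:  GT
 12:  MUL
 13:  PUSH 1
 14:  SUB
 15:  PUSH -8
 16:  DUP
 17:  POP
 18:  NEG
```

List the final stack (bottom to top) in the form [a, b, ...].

PUSH 11  -> 11
DUP      -> 11 11
ADD      -> 22
PUSH 5   -> 22 5
MOD      -> 2
PUSH -45 -> 2 -45
SWAP     -> -45 2
SUB      -> -47
DUP      -> -47 -47
OVER     -> -47 -47 -47
GT       -> -47 0
MUL      -> 0
PUSH 1   -> 0 1
SUB      -> -1
PUSH -8  -> -1 -8
DUP      -> -1 -8 -8
POP      -> -1 -8
NEG      -> -1 8

[-1, 8]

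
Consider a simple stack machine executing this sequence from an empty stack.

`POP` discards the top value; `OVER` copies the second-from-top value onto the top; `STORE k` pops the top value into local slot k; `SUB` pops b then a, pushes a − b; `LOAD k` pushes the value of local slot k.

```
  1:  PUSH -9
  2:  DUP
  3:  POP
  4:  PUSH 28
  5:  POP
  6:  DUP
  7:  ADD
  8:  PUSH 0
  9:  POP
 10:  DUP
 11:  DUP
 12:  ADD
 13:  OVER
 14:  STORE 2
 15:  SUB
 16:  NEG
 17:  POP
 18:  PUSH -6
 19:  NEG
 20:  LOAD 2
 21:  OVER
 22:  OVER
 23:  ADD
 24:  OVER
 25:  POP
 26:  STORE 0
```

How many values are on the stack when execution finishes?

2

PUSH -9 → [-9]
DUP     → [-9, -9]
POP     → [-9]
PUSH 28 → [-9, 28]
POP     → [-9]
DUP     → [-9, -9]
ADD     → [-18]
PUSH 0  → [-18, 0]
POP     → [-18]
DUP     → [-18, -18]
DUP     → [-18, -18, -18]
ADD     → [-18, -36]
OVER    → [-18, -36, -18]
STORE 2 → [-18, -36]
SUB     → [18]
NEG     → [-18]
POP     → []
PUSH -6 → [-6]
NEG     → [6]
LOAD 2  → [6, -18]
OVER    → [6, -18, 6]
OVER    → [6, -18, 6, -18]
ADD     → [6, -18, -12]
OVER    → [6, -18, -12, -18]
POP     → [6, -18, -12]
STORE 0 → [6, -18]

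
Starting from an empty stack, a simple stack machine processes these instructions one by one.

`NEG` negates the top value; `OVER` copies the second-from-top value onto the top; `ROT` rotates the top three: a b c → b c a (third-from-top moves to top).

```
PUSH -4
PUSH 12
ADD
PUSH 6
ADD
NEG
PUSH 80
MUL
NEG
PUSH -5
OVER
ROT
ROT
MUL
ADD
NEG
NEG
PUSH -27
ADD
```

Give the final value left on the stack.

-4507

PUSH -4  → [-4]
PUSH 12  → [-4, 12]
ADD      → [8]
PUSH 6   → [8, 6]
ADD      → [14]
NEG      → [-14]
PUSH 80  → [-14, 80]
MUL      → [-1120]
NEG      → [1120]
PUSH -5  → [1120, -5]
OVER     → [1120, -5, 1120]
ROT      → [-5, 1120, 1120]
ROT      → [1120, 1120, -5]
MUL      → [1120, -5600]
ADD      → [-4480]
NEG      → [4480]
NEG      → [-4480]
PUSH -27 → [-4480, -27]
ADD      → [-4507]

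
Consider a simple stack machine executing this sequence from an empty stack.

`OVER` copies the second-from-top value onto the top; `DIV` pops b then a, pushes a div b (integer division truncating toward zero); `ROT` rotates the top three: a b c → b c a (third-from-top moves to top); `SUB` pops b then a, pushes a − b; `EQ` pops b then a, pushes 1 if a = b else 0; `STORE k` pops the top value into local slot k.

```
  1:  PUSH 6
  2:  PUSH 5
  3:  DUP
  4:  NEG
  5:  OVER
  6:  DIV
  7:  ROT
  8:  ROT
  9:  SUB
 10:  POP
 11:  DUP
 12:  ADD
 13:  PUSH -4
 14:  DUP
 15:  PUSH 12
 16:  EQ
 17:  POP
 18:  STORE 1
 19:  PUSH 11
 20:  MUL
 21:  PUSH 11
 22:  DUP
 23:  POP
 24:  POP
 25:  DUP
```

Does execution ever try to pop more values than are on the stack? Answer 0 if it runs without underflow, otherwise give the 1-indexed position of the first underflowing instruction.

0

PUSH 6  : [6]
PUSH 5  : [6, 5]
DUP     : [6, 5, 5]
NEG     : [6, 5, -5]
OVER    : [6, 5, -5, 5]
DIV     : [6, 5, -1]
ROT     : [5, -1, 6]
ROT     : [-1, 6, 5]
SUB     : [-1, 1]
POP     : [-1]
DUP     : [-1, -1]
ADD     : [-2]
PUSH -4 : [-2, -4]
DUP     : [-2, -4, -4]
PUSH 12 : [-2, -4, -4, 12]
EQ      : [-2, -4, 0]
POP     : [-2, -4]
STORE 1 : [-2]
PUSH 11 : [-2, 11]
MUL     : [-22]
PUSH 11 : [-22, 11]
DUP     : [-22, 11, 11]
POP     : [-22, 11]
POP     : [-22]
DUP     : [-22, -22]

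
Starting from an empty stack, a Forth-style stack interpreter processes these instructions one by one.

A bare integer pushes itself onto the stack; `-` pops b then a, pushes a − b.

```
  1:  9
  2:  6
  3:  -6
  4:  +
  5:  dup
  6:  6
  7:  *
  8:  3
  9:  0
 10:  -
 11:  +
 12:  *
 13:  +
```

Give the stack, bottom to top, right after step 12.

[9, 0]

9   : [9]
6   : [9, 6]
-6  : [9, 6, -6]
+   : [9, 0]
dup : [9, 0, 0]
6   : [9, 0, 0, 6]
*   : [9, 0, 0]
3   : [9, 0, 0, 3]
0   : [9, 0, 0, 3, 0]
-   : [9, 0, 0, 3]
+   : [9, 0, 3]
*   : [9, 0]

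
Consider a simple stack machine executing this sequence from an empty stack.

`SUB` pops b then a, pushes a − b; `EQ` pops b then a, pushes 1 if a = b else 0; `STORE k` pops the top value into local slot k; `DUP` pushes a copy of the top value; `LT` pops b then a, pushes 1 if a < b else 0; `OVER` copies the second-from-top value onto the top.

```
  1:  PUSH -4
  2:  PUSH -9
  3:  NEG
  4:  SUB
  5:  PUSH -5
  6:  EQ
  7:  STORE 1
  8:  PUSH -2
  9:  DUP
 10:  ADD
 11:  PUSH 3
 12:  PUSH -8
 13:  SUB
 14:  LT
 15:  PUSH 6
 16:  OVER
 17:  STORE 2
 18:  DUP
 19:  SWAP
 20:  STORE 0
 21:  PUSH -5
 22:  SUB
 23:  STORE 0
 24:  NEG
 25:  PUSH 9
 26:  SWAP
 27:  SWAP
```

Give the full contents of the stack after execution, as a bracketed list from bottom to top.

[-1, 9]

PUSH -4 → [-4]
PUSH -9 → [-4, -9]
NEG     → [-4, 9]
SUB     → [-13]
PUSH -5 → [-13, -5]
EQ      → [0]
STORE 1 → []
PUSH -2 → [-2]
DUP     → [-2, -2]
ADD     → [-4]
PUSH 3  → [-4, 3]
PUSH -8 → [-4, 3, -8]
SUB     → [-4, 11]
LT      → [1]
PUSH 6  → [1, 6]
OVER    → [1, 6, 1]
STORE 2 → [1, 6]
DUP     → [1, 6, 6]
SWAP    → [1, 6, 6]
STORE 0 → [1, 6]
PUSH -5 → [1, 6, -5]
SUB     → [1, 11]
STORE 0 → [1]
NEG     → [-1]
PUSH 9  → [-1, 9]
SWAP    → [9, -1]
SWAP    → [-1, 9]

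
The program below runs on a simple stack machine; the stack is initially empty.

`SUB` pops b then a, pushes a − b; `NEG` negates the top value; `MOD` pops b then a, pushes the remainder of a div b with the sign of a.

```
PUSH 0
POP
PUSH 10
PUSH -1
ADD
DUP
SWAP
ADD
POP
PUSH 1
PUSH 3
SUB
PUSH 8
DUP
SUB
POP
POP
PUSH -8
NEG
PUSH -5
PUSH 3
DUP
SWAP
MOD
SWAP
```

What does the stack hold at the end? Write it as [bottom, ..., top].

PUSH 0  → [0]
POP     → []
PUSH 10 → [10]
PUSH -1 → [10, -1]
ADD     → [9]
DUP     → [9, 9]
SWAP    → [9, 9]
ADD     → [18]
POP     → []
PUSH 1  → [1]
PUSH 3  → [1, 3]
SUB     → [-2]
PUSH 8  → [-2, 8]
DUP     → [-2, 8, 8]
SUB     → [-2, 0]
POP     → [-2]
POP     → []
PUSH -8 → [-8]
NEG     → [8]
PUSH -5 → [8, -5]
PUSH 3  → [8, -5, 3]
DUP     → [8, -5, 3, 3]
SWAP    → [8, -5, 3, 3]
MOD     → [8, -5, 0]
SWAP    → [8, 0, -5]

[8, 0, -5]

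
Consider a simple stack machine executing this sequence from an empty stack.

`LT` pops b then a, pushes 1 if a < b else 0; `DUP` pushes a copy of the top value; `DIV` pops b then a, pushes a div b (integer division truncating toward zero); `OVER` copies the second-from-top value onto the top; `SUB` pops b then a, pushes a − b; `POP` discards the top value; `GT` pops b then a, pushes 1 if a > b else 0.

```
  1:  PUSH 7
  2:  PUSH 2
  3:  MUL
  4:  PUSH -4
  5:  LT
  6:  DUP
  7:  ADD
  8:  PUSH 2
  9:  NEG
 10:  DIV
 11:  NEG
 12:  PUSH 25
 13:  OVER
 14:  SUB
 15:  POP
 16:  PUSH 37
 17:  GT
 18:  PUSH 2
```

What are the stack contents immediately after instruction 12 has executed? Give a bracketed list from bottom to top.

[0, 25]

PUSH 7  → [7]
PUSH 2  → [7, 2]
MUL     → [14]
PUSH -4 → [14, -4]
LT      → [0]
DUP     → [0, 0]
ADD     → [0]
PUSH 2  → [0, 2]
NEG     → [0, -2]
DIV     → [0]
NEG     → [0]
PUSH 25 → [0, 25]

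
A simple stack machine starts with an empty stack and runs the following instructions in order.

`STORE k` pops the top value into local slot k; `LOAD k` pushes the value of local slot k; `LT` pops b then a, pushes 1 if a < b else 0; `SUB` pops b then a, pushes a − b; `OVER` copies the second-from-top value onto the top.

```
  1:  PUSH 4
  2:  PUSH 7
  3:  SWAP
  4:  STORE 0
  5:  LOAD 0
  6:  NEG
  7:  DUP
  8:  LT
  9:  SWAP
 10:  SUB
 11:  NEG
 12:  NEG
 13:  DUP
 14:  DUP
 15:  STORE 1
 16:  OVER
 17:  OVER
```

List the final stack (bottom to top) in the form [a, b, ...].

PUSH 4  → [4]
PUSH 7  → [4, 7]
SWAP    → [7, 4]
STORE 0 → [7]
LOAD 0  → [7, 4]
NEG     → [7, -4]
DUP     → [7, -4, -4]
LT      → [7, 0]
SWAP    → [0, 7]
SUB     → [-7]
NEG     → [7]
NEG     → [-7]
DUP     → [-7, -7]
DUP     → [-7, -7, -7]
STORE 1 → [-7, -7]
OVER    → [-7, -7, -7]
OVER    → [-7, -7, -7, -7]

[-7, -7, -7, -7]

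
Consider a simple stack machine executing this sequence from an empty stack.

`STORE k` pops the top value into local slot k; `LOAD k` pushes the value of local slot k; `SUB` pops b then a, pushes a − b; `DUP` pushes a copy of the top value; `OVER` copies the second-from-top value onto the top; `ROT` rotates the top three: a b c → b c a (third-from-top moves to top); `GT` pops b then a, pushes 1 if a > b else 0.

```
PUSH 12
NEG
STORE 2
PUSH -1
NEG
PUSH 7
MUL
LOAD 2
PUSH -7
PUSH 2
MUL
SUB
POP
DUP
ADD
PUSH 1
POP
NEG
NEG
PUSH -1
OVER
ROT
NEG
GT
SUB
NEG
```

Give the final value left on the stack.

2

PUSH 12 → 12
NEG     → -12
STORE 2 → (empty)
PUSH -1 → -1
NEG     → 1
PUSH 7  → 1 7
MUL     → 7
LOAD 2  → 7 -12
PUSH -7 → 7 -12 -7
PUSH 2  → 7 -12 -7 2
MUL     → 7 -12 -14
SUB     → 7 2
POP     → 7
DUP     → 7 7
ADD     → 14
PUSH 1  → 14 1
POP     → 14
NEG     → -14
NEG     → 14
PUSH -1 → 14 -1
OVER    → 14 -1 14
ROT     → -1 14 14
NEG     → -1 14 -14
GT      → -1 1
SUB     → -2
NEG     → 2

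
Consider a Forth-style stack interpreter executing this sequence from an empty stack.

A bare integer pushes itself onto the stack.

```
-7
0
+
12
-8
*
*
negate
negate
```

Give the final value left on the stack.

672

-7     : -7
0      : -7 0
+      : -7
12     : -7 12
-8     : -7 12 -8
*      : -7 -96
*      : 672
negate : -672
negate : 672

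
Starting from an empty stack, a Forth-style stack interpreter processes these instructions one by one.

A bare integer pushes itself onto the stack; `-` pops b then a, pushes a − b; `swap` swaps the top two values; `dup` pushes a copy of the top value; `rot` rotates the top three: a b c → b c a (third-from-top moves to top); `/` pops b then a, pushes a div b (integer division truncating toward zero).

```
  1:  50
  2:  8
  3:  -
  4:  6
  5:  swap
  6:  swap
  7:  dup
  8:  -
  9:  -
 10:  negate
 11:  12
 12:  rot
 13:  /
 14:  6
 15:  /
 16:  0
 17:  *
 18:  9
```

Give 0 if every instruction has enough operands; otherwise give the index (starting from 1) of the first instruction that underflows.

12

50     : [50]
8      : [50, 8]
-      : [42]
6      : [42, 6]
swap   : [6, 42]
swap   : [42, 6]
dup    : [42, 6, 6]
-      : [42, 0]
-      : [42]
negate : [-42]
12     : [-42, 12]
rot  — needs 3 operands, stack has 2 → underflow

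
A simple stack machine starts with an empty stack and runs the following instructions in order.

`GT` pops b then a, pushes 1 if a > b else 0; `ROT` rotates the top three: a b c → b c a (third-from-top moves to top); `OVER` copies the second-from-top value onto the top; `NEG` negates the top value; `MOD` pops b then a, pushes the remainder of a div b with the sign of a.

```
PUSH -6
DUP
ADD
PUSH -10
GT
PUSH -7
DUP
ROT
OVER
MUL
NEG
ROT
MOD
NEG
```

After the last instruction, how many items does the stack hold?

2

PUSH -6  -> -6
DUP      -> -6 -6
ADD      -> -12
PUSH -10 -> -12 -10
GT       -> 0
PUSH -7  -> 0 -7
DUP      -> 0 -7 -7
ROT      -> -7 -7 0
OVER     -> -7 -7 0 -7
MUL      -> -7 -7 0
NEG      -> -7 -7 0
ROT      -> -7 0 -7
MOD      -> -7 0
NEG      -> -7 0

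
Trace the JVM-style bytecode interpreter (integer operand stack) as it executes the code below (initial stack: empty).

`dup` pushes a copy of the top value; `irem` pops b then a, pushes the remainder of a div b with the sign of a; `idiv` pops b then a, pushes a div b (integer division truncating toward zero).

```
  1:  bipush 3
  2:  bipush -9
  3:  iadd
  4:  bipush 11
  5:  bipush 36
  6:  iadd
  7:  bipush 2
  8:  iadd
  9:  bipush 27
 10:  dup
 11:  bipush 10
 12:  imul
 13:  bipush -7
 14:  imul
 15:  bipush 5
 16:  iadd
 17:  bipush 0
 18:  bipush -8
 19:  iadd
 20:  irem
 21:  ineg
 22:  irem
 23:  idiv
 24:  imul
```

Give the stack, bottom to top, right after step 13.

[-6, 49, 27, 270, -7]

bipush 3  -> [3]
bipush -9 -> [3, -9]
iadd      -> [-6]
bipush 11 -> [-6, 11]
bipush 36 -> [-6, 11, 36]
iadd      -> [-6, 47]
bipush 2  -> [-6, 47, 2]
iadd      -> [-6, 49]
bipush 27 -> [-6, 49, 27]
dup       -> [-6, 49, 27, 27]
bipush 10 -> [-6, 49, 27, 27, 10]
imul      -> [-6, 49, 27, 270]
bipush -7 -> [-6, 49, 27, 270, -7]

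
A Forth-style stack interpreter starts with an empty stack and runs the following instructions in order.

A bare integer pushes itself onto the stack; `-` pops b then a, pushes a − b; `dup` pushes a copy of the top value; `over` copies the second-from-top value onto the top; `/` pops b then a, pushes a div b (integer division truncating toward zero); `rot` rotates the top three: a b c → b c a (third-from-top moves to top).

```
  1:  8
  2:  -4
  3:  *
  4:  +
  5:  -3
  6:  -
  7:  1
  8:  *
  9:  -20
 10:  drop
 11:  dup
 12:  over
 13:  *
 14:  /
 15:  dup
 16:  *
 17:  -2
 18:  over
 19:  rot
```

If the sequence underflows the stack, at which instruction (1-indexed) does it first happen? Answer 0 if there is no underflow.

8   [8]
-4  [8, -4]
*   [-32]
+  — needs 2 operands, stack has 1 → underflow

4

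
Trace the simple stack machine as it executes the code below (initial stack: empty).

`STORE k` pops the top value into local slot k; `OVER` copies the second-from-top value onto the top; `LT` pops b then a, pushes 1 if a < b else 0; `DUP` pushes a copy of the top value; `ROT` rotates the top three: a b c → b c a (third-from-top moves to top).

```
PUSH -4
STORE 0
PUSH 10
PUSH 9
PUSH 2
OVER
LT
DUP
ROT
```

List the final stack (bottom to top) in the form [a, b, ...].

PUSH -4 : [-4]
STORE 0 : []
PUSH 10 : [10]
PUSH 9  : [10, 9]
PUSH 2  : [10, 9, 2]
OVER    : [10, 9, 2, 9]
LT      : [10, 9, 1]
DUP     : [10, 9, 1, 1]
ROT     : [10, 1, 1, 9]

[10, 1, 1, 9]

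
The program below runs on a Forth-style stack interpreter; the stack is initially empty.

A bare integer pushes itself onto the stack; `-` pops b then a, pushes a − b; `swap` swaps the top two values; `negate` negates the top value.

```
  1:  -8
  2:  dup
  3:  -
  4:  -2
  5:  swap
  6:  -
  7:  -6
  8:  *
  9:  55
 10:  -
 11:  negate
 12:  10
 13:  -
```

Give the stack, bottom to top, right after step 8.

[12]

-8   -> -8
dup  -> -8 -8
-    -> 0
-2   -> 0 -2
swap -> -2 0
-    -> -2
-6   -> -2 -6
*    -> 12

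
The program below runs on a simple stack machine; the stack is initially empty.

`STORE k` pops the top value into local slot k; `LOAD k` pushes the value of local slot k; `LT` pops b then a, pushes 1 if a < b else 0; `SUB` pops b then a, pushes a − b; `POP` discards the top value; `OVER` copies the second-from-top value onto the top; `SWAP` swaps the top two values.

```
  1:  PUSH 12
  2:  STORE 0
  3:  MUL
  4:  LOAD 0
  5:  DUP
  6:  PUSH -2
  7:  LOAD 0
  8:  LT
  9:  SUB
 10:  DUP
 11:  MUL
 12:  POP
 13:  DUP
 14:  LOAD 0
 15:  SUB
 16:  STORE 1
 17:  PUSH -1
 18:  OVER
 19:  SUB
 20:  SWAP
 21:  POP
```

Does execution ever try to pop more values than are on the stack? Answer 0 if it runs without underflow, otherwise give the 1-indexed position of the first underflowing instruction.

3

PUSH 12 → 12
STORE 0 → (empty)
MUL  — needs 2 operands, stack has 0 → underflow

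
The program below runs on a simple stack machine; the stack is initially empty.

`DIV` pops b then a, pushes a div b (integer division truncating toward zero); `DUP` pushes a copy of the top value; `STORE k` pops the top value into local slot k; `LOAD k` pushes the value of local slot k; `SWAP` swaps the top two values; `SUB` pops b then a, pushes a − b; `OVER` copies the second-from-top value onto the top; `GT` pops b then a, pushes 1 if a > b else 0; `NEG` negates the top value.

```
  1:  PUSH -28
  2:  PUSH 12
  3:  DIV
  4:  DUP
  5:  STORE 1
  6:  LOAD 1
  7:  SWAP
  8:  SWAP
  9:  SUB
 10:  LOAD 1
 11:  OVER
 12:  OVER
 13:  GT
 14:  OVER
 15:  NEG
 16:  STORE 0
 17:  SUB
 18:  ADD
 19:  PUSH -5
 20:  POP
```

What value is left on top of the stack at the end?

PUSH -28 → -28
PUSH 12  → -28 12
DIV      → -2
DUP      → -2 -2
STORE 1  → -2
LOAD 1   → -2 -2
SWAP     → -2 -2
SWAP     → -2 -2
SUB      → 0
LOAD 1   → 0 -2
OVER     → 0 -2 0
OVER     → 0 -2 0 -2
GT       → 0 -2 1
OVER     → 0 -2 1 -2
NEG      → 0 -2 1 2
STORE 0  → 0 -2 1
SUB      → 0 -3
ADD      → -3
PUSH -5  → -3 -5
POP      → -3

-3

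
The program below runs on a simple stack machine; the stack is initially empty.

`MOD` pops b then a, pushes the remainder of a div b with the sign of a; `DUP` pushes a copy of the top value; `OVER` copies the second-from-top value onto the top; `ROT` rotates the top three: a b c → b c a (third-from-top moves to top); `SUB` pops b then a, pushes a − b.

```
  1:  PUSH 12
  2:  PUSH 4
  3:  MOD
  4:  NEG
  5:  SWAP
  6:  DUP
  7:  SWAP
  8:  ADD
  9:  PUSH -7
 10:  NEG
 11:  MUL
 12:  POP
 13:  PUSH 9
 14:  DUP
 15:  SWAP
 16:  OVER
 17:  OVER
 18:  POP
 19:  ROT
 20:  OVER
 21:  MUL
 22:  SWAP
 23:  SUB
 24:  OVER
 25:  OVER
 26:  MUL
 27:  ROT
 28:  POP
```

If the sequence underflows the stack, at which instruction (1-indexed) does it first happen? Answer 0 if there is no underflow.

5

PUSH 12  [12]
PUSH 4   [12, 4]
MOD      [0]
NEG      [0]
SWAP  — needs 2 operands, stack has 1 → underflow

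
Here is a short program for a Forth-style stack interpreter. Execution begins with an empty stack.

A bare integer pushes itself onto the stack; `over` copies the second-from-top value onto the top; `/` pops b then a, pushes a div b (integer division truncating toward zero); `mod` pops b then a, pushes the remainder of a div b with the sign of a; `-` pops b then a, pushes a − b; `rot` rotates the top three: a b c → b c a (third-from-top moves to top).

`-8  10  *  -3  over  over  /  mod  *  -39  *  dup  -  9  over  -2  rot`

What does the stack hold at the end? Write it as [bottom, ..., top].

-8    [-8]
10    [-8, 10]
*     [-80]
-3    [-80, -3]
over  [-80, -3, -80]
over  [-80, -3, -80, -3]
/     [-80, -3, 26]
mod   [-80, -3]
*     [240]
-39   [240, -39]
*     [-9360]
dup   [-9360, -9360]
-     [0]
9     [0, 9]
over  [0, 9, 0]
-2    [0, 9, 0, -2]
rot   [0, 0, -2, 9]

[0, 0, -2, 9]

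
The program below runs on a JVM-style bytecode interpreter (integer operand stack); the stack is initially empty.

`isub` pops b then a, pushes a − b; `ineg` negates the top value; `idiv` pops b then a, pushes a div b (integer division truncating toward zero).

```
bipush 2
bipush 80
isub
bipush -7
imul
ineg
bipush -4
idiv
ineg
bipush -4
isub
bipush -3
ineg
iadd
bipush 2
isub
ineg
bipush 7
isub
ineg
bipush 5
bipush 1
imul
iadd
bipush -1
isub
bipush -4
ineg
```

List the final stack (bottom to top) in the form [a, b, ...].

bipush 2  → [2]
bipush 80 → [2, 80]
isub      → [-78]
bipush -7 → [-78, -7]
imul      → [546]
ineg      → [-546]
bipush -4 → [-546, -4]
idiv      → [136]
ineg      → [-136]
bipush -4 → [-136, -4]
isub      → [-132]
bipush -3 → [-132, -3]
ineg      → [-132, 3]
iadd      → [-129]
bipush 2  → [-129, 2]
isub      → [-131]
ineg      → [131]
bipush 7  → [131, 7]
isub      → [124]
ineg      → [-124]
bipush 5  → [-124, 5]
bipush 1  → [-124, 5, 1]
imul      → [-124, 5]
iadd      → [-119]
bipush -1 → [-119, -1]
isub      → [-118]
bipush -4 → [-118, -4]
ineg      → [-118, 4]

[-118, 4]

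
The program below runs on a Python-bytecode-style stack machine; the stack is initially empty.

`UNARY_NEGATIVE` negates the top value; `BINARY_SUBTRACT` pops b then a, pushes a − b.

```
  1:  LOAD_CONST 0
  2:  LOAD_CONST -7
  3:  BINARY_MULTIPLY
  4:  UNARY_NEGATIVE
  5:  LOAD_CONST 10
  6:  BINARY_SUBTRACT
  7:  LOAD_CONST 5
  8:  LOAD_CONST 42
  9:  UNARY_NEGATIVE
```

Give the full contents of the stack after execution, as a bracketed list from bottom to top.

[-10, 5, -42]

LOAD_CONST 0    → [0]
LOAD_CONST -7   → [0, -7]
BINARY_MULTIPLY → [0]
UNARY_NEGATIVE  → [0]
LOAD_CONST 10   → [0, 10]
BINARY_SUBTRACT → [-10]
LOAD_CONST 5    → [-10, 5]
LOAD_CONST 42   → [-10, 5, 42]
UNARY_NEGATIVE  → [-10, 5, -42]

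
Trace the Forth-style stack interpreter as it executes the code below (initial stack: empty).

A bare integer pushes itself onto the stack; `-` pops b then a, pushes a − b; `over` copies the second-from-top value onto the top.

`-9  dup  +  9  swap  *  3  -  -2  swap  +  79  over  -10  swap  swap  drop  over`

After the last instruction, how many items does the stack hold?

-9   -> -9
dup  -> -9 -9
+    -> -18
9    -> -18 9
swap -> 9 -18
*    -> -162
3    -> -162 3
-    -> -165
-2   -> -165 -2
swap -> -2 -165
+    -> -167
79   -> -167 79
over -> -167 79 -167
-10  -> -167 79 -167 -10
swap -> -167 79 -10 -167
swap -> -167 79 -167 -10
drop -> -167 79 -167
over -> -167 79 -167 79

4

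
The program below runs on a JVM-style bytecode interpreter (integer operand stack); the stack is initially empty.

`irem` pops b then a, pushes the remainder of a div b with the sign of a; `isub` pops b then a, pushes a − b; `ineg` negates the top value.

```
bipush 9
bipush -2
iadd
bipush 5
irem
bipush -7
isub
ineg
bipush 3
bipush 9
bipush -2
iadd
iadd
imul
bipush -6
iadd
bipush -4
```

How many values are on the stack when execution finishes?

bipush 9  -> 9
bipush -2 -> 9 -2
iadd      -> 7
bipush 5  -> 7 5
irem      -> 2
bipush -7 -> 2 -7
isub      -> 9
ineg      -> -9
bipush 3  -> -9 3
bipush 9  -> -9 3 9
bipush -2 -> -9 3 9 -2
iadd      -> -9 3 7
iadd      -> -9 10
imul      -> -90
bipush -6 -> -90 -6
iadd      -> -96
bipush -4 -> -96 -4

2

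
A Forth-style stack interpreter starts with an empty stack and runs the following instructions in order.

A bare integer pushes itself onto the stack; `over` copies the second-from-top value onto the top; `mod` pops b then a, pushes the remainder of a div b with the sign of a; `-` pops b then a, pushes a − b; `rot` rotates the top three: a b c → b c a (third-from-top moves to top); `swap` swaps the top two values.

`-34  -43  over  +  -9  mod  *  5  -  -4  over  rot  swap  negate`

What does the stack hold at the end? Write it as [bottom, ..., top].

-34    : -34
-43    : -34 -43
over   : -34 -43 -34
+      : -34 -77
-9     : -34 -77 -9
mod    : -34 -5
*      : 170
5      : 170 5
-      : 165
-4     : 165 -4
over   : 165 -4 165
rot    : -4 165 165
swap   : -4 165 165
negate : -4 165 -165

[-4, 165, -165]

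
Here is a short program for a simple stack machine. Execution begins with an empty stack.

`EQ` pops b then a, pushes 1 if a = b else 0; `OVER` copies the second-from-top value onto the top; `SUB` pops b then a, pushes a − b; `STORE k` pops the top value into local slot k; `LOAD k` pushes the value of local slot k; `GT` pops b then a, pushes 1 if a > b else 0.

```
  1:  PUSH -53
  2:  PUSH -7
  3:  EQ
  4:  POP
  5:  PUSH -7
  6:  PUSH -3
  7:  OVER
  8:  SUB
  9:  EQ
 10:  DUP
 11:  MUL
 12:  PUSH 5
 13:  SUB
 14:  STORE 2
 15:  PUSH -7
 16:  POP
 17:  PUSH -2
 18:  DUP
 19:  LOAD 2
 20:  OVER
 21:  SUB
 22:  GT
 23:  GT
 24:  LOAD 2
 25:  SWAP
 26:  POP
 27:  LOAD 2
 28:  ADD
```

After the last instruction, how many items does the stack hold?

1

PUSH -53 : [-53]
PUSH -7  : [-53, -7]
EQ       : [0]
POP      : []
PUSH -7  : [-7]
PUSH -3  : [-7, -3]
OVER     : [-7, -3, -7]
SUB      : [-7, 4]
EQ       : [0]
DUP      : [0, 0]
MUL      : [0]
PUSH 5   : [0, 5]
SUB      : [-5]
STORE 2  : []
PUSH -7  : [-7]
POP      : []
PUSH -2  : [-2]
DUP      : [-2, -2]
LOAD 2   : [-2, -2, -5]
OVER     : [-2, -2, -5, -2]
SUB      : [-2, -2, -3]
GT       : [-2, 1]
GT       : [0]
LOAD 2   : [0, -5]
SWAP     : [-5, 0]
POP      : [-5]
LOAD 2   : [-5, -5]
ADD      : [-10]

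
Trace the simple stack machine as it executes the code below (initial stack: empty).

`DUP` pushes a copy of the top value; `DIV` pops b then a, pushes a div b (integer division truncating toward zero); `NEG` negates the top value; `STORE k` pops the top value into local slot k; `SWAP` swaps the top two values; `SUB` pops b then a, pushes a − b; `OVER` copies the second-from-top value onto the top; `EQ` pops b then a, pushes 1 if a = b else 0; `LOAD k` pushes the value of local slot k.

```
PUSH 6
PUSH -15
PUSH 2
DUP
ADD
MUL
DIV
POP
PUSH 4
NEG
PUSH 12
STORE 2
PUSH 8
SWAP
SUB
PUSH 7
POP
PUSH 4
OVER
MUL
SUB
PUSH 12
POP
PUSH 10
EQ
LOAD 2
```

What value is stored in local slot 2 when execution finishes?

12

PUSH 6   -> 6
PUSH -15 -> 6 -15
PUSH 2   -> 6 -15 2
DUP      -> 6 -15 2 2
ADD      -> 6 -15 4
MUL      -> 6 -60
DIV      -> 0
POP      -> (empty)
PUSH 4   -> 4
NEG      -> -4
PUSH 12  -> -4 12
STORE 2  -> -4
PUSH 8   -> -4 8
SWAP     -> 8 -4
SUB      -> 12
PUSH 7   -> 12 7
POP      -> 12
PUSH 4   -> 12 4
OVER     -> 12 4 12
MUL      -> 12 48
SUB      -> -36
PUSH 12  -> -36 12
POP      -> -36
PUSH 10  -> -36 10
EQ       -> 0
LOAD 2   -> 0 12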